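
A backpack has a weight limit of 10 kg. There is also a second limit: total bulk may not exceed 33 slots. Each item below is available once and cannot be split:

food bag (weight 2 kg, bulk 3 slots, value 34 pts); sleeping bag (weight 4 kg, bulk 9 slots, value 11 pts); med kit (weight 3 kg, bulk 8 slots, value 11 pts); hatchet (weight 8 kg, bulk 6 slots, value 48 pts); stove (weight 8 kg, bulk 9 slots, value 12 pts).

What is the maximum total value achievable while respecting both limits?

Feasible sets respecting both limits:
- food bag+hatchet: weight 10, bulk 9, value 82
- food bag+sleeping bag+med kit: weight 9, bulk 20, value 56
- hatchet: weight 8, bulk 6, value 48
Best: 82 pts.

82 pts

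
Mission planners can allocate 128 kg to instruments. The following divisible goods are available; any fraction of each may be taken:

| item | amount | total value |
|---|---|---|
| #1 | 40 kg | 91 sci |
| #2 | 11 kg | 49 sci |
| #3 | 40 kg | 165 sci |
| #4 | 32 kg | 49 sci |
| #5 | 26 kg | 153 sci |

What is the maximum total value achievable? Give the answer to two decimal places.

474.84

Take in order of value per unit:
- #5 (153/26 per unit): all 26 → value 153, running total 153.00
- #2 (49/11 per unit): all 11 → value 49, running total 202.00
- #3 (165/40 per unit): all 40 → value 165, running total 367.00
- #1 (91/40 per unit): all 40 → value 91, running total 458.00
- #4 (49/32 per unit): 11 of 32 → value 11×49/32 = 16.8438, running total 474.84
Total 474.84.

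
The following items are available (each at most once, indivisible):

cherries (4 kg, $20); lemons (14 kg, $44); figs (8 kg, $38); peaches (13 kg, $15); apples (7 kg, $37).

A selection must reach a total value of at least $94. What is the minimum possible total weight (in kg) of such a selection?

19

Subsets with value ≥ 94, sorted by total weight:
- cherries+figs+apples: weight 19, value 95
- cherries+lemons+apples: weight 25, value 101
- cherries+lemons+figs: weight 26, value 102
- lemons+figs+apples: weight 29, value 119
Minimum weight: 19 kg.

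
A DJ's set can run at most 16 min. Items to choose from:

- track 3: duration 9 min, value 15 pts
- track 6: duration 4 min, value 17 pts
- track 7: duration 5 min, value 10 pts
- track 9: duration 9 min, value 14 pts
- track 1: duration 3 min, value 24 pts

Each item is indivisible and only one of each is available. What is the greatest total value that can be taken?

Check high-value combinations within 16 min:
- track 3+track 6+track 1: duration 9+4+3=16, value 15+17+24=56
- track 6+track 9+track 1: duration 4+9+3=16, value 17+14+24=55
- track 6+track 7+track 1: duration 4+5+3=12, value 17+10+24=51
- track 6+track 1: duration 4+3=7, value 17+24=41
- track 3+track 1: duration 9+3=12, value 15+24=39
Best: 56 pts.

56 pts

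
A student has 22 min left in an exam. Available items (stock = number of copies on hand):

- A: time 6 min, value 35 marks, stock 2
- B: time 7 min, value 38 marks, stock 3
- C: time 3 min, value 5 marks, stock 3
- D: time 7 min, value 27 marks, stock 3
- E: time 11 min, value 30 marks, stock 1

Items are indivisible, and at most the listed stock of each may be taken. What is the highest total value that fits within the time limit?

Best selections within time 22 and stock limits:
- 3×B: time 21, value 114
- 2×A + 1×B + 1×C: time 22, value 113
Best: 114 marks.

114 marks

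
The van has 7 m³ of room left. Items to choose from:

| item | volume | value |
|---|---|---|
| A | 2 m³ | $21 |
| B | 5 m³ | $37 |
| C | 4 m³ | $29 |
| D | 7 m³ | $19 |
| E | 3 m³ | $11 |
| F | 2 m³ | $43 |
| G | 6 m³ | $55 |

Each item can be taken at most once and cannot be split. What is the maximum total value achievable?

Check high-value combinations within 7 m³:
- B+F: volume 5+2=7, value 37+43=80
- A+E+F: volume 2+3+2=7, value 21+11+43=75
- C+F: volume 4+2=6, value 29+43=72
- A+F: volume 2+2=4, value 21+43=64
Best: $80.

$80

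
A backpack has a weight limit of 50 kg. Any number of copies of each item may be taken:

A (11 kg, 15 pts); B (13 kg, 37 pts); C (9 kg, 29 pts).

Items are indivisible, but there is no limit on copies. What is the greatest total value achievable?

153 pts

Best value-per-unit is C at 29/9; filling with it alone gives 5×29 = 145.
Optimal mix: 1×B + 4×C → weight 49, value 153.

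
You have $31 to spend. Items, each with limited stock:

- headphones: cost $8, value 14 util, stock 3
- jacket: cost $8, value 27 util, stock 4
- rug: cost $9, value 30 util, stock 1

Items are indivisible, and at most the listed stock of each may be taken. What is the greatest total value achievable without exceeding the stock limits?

84 util

Best selections within cost 31 and stock limits:
- 2×jacket + 1×rug: cost 25, value 84
- 3×jacket: cost 24, value 81
- 1×headphones + 1×jacket + 1×rug: cost 25, value 71
Best: 84 util.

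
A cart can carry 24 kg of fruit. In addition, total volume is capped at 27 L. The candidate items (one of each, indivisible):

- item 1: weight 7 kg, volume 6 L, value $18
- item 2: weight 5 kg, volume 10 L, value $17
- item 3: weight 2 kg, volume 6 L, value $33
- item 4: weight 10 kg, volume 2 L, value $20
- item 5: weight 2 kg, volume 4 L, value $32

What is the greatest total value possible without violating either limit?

$103

Feasible sets respecting both limits:
- item 1+item 3+item 4+item 5: weight 21, volume 18, value 103
- item 2+item 3+item 4+item 5: weight 19, volume 22, value 102
- item 1+item 2+item 3+item 5: weight 16, volume 26, value 100
Best: $103.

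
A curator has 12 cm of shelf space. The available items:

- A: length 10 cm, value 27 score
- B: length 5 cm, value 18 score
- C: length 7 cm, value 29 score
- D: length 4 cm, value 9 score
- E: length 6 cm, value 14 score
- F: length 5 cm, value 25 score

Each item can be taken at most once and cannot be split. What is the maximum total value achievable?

54 score

This is a 0/1 knapsack; check combinations near the capacity.
- C+F: length 7+5=12, value 29+25=54
- B+C: length 5+7=12, value 18+29=47
- B+F: length 5+5=10, value 18+25=43
Best: 54 score.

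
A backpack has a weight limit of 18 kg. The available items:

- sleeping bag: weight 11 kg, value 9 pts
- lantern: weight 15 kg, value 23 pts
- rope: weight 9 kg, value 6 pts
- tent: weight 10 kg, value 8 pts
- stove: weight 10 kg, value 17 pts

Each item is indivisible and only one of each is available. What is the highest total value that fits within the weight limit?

23 pts

Check high-value combinations within 18 kg:
- lantern: weight 15, value 23
- stove: weight 10, value 17
- sleeping bag: weight 11, value 9
Best: 23 pts.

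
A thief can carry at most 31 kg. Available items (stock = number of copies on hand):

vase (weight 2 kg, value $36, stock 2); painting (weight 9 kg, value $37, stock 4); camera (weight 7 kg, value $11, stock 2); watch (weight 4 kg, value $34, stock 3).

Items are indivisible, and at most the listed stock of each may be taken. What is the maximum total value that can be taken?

$214

Best selections within weight 31 and stock limits:
- 2×vase + 2×painting + 2×watch: weight 30, value 214
- 2×vase + 1×painting + 3×watch: weight 25, value 211
- 2×vase + 2×camera + 3×watch: weight 30, value 196
- 2×vase + 1×painting + 1×camera + 2×watch: weight 28, value 188
Best: $214.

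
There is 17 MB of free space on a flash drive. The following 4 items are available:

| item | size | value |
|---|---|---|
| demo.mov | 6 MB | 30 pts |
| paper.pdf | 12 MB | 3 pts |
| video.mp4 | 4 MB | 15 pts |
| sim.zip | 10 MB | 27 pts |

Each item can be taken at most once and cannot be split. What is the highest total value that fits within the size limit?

Check high-value combinations within 17 MB:
- demo.mov+sim.zip: size 6+10=16, value 30+27=57
- demo.mov+video.mp4: size 6+4=10, value 30+15=45
- video.mp4+sim.zip: size 4+10=14, value 15+27=42
Best: 57 pts.

57 pts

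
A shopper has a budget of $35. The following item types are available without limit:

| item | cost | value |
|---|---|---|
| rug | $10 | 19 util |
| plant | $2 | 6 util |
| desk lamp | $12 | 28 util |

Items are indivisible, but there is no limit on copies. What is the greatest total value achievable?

102 util

Best value-per-unit is plant at 6/2, and filling with it alone uses cost 17×2=34. No mix of the others beats 17×6 = 102.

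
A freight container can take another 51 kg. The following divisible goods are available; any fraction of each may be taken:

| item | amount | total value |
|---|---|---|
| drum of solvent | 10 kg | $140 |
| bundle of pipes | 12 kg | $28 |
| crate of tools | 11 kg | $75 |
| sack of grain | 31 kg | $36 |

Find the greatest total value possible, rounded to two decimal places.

263.90

Take in order of value per unit:
- drum of solvent (140/10 per unit): all 10 → value 140, running total 140.00
- crate of tools (75/11 per unit): all 11 → value 75, running total 215.00
- bundle of pipes (28/12 per unit): all 12 → value 28, running total 243.00
- sack of grain (36/31 per unit): 18 of 31 → value 18×36/31 = 20.9032, running total 263.90
Total 263.90.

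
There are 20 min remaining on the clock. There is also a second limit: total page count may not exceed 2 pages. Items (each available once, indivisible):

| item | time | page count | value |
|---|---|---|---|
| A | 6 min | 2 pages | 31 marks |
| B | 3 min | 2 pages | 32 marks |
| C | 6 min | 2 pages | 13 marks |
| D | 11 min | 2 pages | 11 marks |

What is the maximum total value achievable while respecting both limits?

Feasible sets respecting both limits:
- B: time 3, page count 2, value 32
- A: time 6, page count 2, value 31
- C: time 6, page count 2, value 13
Best: 32 marks.

32 marks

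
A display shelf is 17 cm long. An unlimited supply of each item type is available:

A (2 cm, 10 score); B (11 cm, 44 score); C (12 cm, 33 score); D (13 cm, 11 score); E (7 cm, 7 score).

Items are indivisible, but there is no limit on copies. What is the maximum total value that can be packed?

Best value-per-unit is A at 10/2, and filling with it alone uses length 8×2=16. No mix of the others beats 8×10 = 80.

80 score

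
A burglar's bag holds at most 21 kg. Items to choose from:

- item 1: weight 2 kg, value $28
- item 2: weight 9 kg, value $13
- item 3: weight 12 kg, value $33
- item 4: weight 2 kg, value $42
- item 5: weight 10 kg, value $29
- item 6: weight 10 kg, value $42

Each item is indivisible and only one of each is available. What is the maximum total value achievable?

$112

Check high-value combinations within 21 kg:
- item 1+item 4+item 6: weight 2+2+10=14, value 28+42+42=112
- item 1+item 3+item 4: weight 2+12+2=16, value 28+33+42=103
- item 1+item 4+item 5: weight 2+2+10=14, value 28+42+29=99
- item 2+item 4+item 6: weight 9+2+10=21, value 13+42+42=97
Best: $112.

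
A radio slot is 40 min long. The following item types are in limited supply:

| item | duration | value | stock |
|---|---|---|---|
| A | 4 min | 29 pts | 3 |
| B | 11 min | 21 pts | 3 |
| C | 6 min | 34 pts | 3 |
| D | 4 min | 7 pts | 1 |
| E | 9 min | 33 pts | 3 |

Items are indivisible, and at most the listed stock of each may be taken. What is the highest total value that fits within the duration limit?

Top feasible selections:
- 3×A + 3×C + 1×E: duration 39, value 222
- 2×A + 3×C + 1×D + 1×E: duration 39, value 200
Best: 222 pts.

222 pts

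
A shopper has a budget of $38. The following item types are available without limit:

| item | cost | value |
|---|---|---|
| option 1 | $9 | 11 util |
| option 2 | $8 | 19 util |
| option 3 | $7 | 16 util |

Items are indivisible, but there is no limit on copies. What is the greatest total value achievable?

Best value-per-unit is option 2 at 19/8; filling with it alone gives 4×19 = 76.
Optimal mix: 3×option 2 + 2×option 3 → cost 38, value 89.

89 util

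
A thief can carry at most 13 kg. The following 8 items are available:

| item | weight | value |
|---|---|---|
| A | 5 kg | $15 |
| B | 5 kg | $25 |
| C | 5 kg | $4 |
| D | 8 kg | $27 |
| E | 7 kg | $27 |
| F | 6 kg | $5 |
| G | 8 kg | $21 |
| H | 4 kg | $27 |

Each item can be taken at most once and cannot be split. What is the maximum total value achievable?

Check high-value combinations within 13 kg:
- E+H: weight 7+4=11, value 27+27=54
- D+H: weight 8+4=12, value 27+27=54
- B+H: weight 5+4=9, value 25+27=52
- B+E: weight 5+7=12, value 25+27=52
Best: $54.

$54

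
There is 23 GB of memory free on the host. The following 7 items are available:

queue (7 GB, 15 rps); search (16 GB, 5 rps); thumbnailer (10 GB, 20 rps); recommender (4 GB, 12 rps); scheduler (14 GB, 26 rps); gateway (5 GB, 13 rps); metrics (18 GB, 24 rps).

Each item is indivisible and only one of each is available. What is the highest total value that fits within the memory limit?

51 rps

Check high-value combinations within 23 GB:
- recommender+scheduler+gateway: memory 4+14+5=23, value 12+26+13=51
- queue+thumbnailer+gateway: memory 7+10+5=22, value 15+20+13=48
- queue+thumbnailer+recommender: memory 7+10+4=21, value 15+20+12=47
- thumbnailer+recommender+gateway: memory 10+4+5=19, value 20+12+13=45
- queue+scheduler: memory 7+14=21, value 15+26=41
Best: 51 rps.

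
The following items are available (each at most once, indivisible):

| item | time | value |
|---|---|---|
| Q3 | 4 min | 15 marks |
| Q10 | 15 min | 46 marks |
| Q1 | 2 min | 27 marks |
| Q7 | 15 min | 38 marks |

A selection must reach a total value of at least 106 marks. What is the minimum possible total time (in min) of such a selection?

32

Subsets with value ≥ 106, sorted by total time:
- Q10+Q1+Q7: time 32, value 111
- Q3+Q10+Q1+Q7: time 36, value 126
Minimum time: 32 min.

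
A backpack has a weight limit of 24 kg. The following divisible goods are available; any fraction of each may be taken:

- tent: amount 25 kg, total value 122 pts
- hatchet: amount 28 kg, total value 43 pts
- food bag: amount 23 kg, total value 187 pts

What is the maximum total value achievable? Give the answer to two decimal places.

191.88

Take in order of value per unit:
- food bag (187/23 per unit): all 23 → value 187, running total 187.00
- tent (122/25 per unit): 1 of 25 → value 1×122/25 = 4.8800, running total 191.88
Total 191.88.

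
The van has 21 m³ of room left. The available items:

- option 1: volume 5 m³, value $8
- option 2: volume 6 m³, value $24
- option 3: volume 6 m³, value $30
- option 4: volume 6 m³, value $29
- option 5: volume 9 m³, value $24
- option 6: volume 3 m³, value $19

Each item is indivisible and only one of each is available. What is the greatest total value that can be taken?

Check high-value combinations within 21 m³:
- option 2+option 3+option 4+option 6: volume 6+6+6+3=21, value 24+30+29+19=102
- option 1+option 3+option 4+option 6: volume 5+6+6+3=20, value 8+30+29+19=86
- option 2+option 3+option 4: volume 6+6+6=18, value 24+30+29=83
- option 3+option 4+option 5: volume 6+6+9=21, value 30+29+24=83
Best: $102.

$102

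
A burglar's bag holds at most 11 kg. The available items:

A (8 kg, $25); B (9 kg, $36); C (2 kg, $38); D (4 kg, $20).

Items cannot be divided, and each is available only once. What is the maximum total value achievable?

This is a 0/1 knapsack; check combinations near the capacity.
- B+C: weight 9+2=11, value 36+38=74
- A+C: weight 8+2=10, value 25+38=63
- C+D: weight 2+4=6, value 38+20=58
- C: weight 2, value 38
Best: $74.

$74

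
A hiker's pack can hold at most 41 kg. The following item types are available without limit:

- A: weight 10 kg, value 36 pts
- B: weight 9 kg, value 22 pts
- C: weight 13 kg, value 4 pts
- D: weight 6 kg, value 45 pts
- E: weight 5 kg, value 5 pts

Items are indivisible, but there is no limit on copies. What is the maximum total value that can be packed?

Best value-per-unit is D at 45/6; filling with it alone gives 6×45 = 270.
Optimal mix: 6×D + 1×E → weight 41, value 275.

275 pts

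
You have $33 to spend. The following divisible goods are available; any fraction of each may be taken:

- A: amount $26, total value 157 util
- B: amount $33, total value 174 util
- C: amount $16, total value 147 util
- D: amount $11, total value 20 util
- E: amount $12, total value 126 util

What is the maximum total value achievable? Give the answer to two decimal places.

Take in order of value per unit:
- E (126/12 per unit): all 12 → value 126, running total 126.00
- C (147/16 per unit): all 16 → value 147, running total 273.00
- A (157/26 per unit): 5 of 26 → value 5×157/26 = 30.1923, running total 303.19
Total 303.19.

303.19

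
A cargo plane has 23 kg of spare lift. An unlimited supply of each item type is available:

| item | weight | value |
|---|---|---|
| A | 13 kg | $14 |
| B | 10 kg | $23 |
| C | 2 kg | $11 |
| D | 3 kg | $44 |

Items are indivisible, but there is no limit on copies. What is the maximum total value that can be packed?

Best value-per-unit is D at 44/3; filling with it alone gives 7×44 = 308.
Optimal mix: 1×C + 7×D → weight 23, value 319.

$319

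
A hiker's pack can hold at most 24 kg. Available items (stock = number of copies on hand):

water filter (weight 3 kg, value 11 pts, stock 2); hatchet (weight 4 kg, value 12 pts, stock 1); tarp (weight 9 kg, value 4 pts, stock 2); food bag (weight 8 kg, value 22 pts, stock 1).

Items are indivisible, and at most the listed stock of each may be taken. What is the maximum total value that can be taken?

Best selections within weight 24 and stock limits:
- 2×water filter + 1×hatchet + 1×food bag: weight 18, value 56
- 1×water filter + 1×hatchet + 1×tarp + 1×food bag: weight 24, value 49
Best: 56 pts.

56 pts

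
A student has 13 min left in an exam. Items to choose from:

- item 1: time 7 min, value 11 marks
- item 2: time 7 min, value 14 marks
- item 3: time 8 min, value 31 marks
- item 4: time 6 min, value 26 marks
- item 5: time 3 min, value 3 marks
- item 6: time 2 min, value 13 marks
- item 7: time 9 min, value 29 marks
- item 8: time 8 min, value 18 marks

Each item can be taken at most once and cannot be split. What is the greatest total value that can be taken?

Check high-value combinations within 13 min:
- item 3+item 5+item 6: time 8+3+2=13, value 31+3+13=47
- item 3+item 6: time 8+2=10, value 31+13=44
- item 4+item 5+item 6: time 6+3+2=11, value 26+3+13=42
- item 6+item 7: time 2+9=11, value 13+29=42
- item 2+item 4: time 7+6=13, value 14+26=40
Best: 47 marks.

47 marks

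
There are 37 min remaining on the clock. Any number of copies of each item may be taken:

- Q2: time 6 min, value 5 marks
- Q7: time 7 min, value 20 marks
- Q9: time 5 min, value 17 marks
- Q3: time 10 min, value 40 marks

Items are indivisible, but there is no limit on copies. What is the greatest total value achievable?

Best value-per-unit is Q3 at 40/10; filling with it alone gives 3×40 = 120.
Optimal mix: 1×Q7 + 3×Q3 → time 37, value 140.

140 marks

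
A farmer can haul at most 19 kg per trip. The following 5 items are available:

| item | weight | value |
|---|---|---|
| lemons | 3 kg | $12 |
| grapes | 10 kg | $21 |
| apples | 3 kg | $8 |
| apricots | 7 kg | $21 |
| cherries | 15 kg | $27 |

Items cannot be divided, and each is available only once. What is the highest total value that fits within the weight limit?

$42

Check high-value combinations within 19 kg:
- grapes+apricots: weight 10+7=17, value 21+21=42
- lemons+apples+apricots: weight 3+3+7=13, value 12+8+21=41
- lemons+grapes+apples: weight 3+10+3=16, value 12+21+8=41
- lemons+cherries: weight 3+15=18, value 12+27=39
Best: $42.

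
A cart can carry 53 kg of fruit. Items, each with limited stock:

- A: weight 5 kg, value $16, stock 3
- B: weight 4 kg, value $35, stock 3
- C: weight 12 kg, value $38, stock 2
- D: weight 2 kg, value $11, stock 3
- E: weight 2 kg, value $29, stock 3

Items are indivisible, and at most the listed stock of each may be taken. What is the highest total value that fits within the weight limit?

$317

Top feasible selections:
- 1×A + 3×B + 2×C + 3×D + 3×E: weight 53, value 317
- 3×A + 3×B + 1×C + 3×D + 3×E: weight 51, value 311
- 1×A + 3×B + 2×C + 2×D + 3×E: weight 51, value 306
- 3×B + 2×C + 3×D + 3×E: weight 48, value 301
Best: $317.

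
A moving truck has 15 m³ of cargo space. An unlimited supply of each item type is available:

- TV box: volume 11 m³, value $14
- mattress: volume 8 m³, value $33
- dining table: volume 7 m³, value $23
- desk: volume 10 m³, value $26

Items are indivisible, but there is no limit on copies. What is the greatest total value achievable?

$56

Best value-per-unit is mattress at 33/8; filling with it alone gives 1×33 = 33.
Optimal mix: 1×mattress + 1×dining table → volume 15, value 56.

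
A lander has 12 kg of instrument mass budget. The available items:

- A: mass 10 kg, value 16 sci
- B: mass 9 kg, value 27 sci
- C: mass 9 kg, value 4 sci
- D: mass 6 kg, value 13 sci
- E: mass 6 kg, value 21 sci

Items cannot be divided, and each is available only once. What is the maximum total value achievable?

34 sci

Check high-value combinations within 12 kg:
- D+E: mass 6+6=12, value 13+21=34
- B: mass 9, value 27
- E: mass 6, value 21
- A: mass 10, value 16
Best: 34 sci.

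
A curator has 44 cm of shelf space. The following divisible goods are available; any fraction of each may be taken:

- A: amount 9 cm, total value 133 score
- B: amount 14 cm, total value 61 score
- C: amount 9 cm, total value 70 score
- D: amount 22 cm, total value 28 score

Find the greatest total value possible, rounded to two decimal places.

Take in order of value per unit:
- A (133/9 per unit): all 9 → value 133, running total 133.00
- C (70/9 per unit): all 9 → value 70, running total 203.00
- B (61/14 per unit): all 14 → value 61, running total 264.00
- D (28/22 per unit): 12 of 22 → value 12×28/22 = 15.2727, running total 279.27
Total 279.27.

279.27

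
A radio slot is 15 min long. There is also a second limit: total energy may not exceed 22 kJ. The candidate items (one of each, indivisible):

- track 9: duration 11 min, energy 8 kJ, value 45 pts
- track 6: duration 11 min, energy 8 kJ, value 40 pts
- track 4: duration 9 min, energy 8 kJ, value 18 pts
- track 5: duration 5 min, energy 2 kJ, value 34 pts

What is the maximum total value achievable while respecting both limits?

Feasible sets respecting both limits:
- track 4+track 5: duration 14, energy 10, value 52
- track 9: duration 11, energy 8, value 45
- track 6: duration 11, energy 8, value 40
- track 5: duration 5, energy 2, value 34
Best: 52 pts.

52 pts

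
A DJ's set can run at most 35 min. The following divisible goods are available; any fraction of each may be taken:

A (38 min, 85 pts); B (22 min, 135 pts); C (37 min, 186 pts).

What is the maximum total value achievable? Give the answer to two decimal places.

Take in order of value per unit:
- B (135/22 per unit): all 22 → value 135, running total 135.00
- C (186/37 per unit): 13 of 37 → value 13×186/37 = 65.3514, running total 200.35
Total 200.35.

200.35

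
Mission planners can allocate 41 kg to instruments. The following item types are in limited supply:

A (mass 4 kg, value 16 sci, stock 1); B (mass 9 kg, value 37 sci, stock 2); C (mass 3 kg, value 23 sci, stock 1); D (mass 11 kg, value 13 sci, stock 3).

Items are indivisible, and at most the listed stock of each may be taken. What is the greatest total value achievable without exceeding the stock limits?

Best selections within mass 41 and stock limits:
- 1×A + 2×B + 1×C + 1×D: mass 36, value 126
- 1×A + 2×B + 1×C: mass 25, value 113
- 2×B + 1×C + 1×D: mass 32, value 110
Best: 126 sci.

126 sci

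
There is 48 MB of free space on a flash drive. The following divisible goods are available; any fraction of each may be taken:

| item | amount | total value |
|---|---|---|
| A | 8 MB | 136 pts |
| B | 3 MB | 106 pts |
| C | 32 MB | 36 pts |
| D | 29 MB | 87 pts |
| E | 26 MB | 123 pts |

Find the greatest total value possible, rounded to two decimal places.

398.00

Take in order of value per unit:
- B (106/3 per unit): all 3 → value 106, running total 106.00
- A (136/8 per unit): all 8 → value 136, running total 242.00
- E (123/26 per unit): all 26 → value 123, running total 365.00
- D (87/29 per unit): 11 of 29 → value 11×87/29 = 33.0000, running total 398.00
Total 398.00.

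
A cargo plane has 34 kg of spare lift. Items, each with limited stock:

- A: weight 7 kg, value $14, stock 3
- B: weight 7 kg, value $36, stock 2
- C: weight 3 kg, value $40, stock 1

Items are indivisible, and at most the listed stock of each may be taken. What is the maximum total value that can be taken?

$140

Best selections within weight 34 and stock limits:
- 2×A + 2×B + 1×C: weight 31, value 140
- 1×A + 2×B + 1×C: weight 24, value 126
Best: $140.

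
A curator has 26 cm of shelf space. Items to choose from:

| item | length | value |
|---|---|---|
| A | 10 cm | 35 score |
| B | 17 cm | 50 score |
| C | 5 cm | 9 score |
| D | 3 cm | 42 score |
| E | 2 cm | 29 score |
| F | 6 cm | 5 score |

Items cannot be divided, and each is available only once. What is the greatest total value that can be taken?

121 score

This is a 0/1 knapsack; check combinations near the capacity.
- B+D+E: length 17+3+2=22, value 50+42+29=121
- A+C+D+E+F: length 10+5+3+2+6=26, value 35+9+42+29+5=120
- A+C+D+E: length 10+5+3+2=20, value 35+9+42+29=115
- A+D+E+F: length 10+3+2+6=21, value 35+42+29+5=111
Best: 121 score.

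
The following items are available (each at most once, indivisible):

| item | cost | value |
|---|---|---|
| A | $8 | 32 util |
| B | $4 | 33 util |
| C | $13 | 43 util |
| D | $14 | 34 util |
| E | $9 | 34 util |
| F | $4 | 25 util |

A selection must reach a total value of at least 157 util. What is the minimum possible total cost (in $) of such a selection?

Subsets with value ≥ 157, sorted by total cost:
- A+B+C+E+F: cost 38, value 167
- A+B+D+E+F: cost 39, value 158
- A+B+C+D+F: cost 43, value 167
- B+C+D+E+F: cost 44, value 169
Minimum cost: 38 $.

38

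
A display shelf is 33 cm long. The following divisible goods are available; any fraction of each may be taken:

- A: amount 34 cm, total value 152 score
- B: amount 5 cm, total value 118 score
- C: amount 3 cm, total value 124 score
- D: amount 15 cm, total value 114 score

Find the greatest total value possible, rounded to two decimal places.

400.71

Take in order of value per unit:
- C (124/3 per unit): all 3 → value 124, running total 124.00
- B (118/5 per unit): all 5 → value 118, running total 242.00
- D (114/15 per unit): all 15 → value 114, running total 356.00
- A (152/34 per unit): 10 of 34 → value 10×152/34 = 44.7059, running total 400.71
Total 400.71.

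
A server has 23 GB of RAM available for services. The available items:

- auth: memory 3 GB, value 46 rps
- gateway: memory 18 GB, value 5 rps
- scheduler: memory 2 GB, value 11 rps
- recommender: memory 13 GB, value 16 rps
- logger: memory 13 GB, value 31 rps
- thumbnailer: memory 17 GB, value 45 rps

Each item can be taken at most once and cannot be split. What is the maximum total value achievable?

102 rps

This is a 0/1 knapsack; check combinations near the capacity.
- auth+scheduler+thumbnailer: memory 3+2+17=22, value 46+11+45=102
- auth+thumbnailer: memory 3+17=20, value 46+45=91
- auth+scheduler+logger: memory 3+2+13=18, value 46+11+31=88
- auth+logger: memory 3+13=16, value 46+31=77
Best: 102 rps.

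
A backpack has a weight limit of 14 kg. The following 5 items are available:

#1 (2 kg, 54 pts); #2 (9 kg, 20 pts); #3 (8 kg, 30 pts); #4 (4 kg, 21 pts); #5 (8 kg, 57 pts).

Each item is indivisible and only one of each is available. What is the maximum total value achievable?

132 pts

Check high-value combinations within 14 kg:
- #1+#4+#5: weight 2+4+8=14, value 54+21+57=132
- #1+#5: weight 2+8=10, value 54+57=111
- #1+#3+#4: weight 2+8+4=14, value 54+30+21=105
- #1+#3: weight 2+8=10, value 54+30=84
- #4+#5: weight 4+8=12, value 21+57=78
Best: 132 pts.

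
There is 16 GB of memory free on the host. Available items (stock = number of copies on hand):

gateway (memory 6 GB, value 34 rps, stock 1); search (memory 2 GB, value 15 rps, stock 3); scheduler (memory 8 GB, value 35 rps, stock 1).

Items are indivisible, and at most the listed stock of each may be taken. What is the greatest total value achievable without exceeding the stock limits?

84 rps

Top feasible selections:
- 1×gateway + 1×search + 1×scheduler: memory 16, value 84
- 3×search + 1×scheduler: memory 14, value 80
Best: 84 rps.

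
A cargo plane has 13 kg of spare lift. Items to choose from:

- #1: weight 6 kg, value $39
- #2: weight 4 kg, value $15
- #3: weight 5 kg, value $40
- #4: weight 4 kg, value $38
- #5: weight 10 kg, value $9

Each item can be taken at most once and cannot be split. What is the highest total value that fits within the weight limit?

Check high-value combinations within 13 kg:
- #2+#3+#4: weight 4+5+4=13, value 15+40+38=93
- #1+#3: weight 6+5=11, value 39+40=79
- #3+#4: weight 5+4=9, value 40+38=78
- #1+#4: weight 6+4=10, value 39+38=77
- #2+#3: weight 4+5=9, value 15+40=55
Best: $93.

$93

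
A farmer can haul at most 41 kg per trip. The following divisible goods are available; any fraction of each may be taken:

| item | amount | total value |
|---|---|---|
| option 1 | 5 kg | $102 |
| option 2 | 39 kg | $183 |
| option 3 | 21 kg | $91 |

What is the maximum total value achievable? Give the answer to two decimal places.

Take in order of value per unit:
- option 1 (102/5 per unit): all 5 → value 102, running total 102.00
- option 2 (183/39 per unit): 36 of 39 → value 36×183/39 = 168.9231, running total 270.92
Total 270.92.

270.92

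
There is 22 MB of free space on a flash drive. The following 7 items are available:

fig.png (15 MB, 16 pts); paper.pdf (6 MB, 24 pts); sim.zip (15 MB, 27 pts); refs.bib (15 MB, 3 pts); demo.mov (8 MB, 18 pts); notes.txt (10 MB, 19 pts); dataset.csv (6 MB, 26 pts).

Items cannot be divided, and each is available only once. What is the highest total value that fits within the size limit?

Check high-value combinations within 22 MB:
- paper.pdf+notes.txt+dataset.csv: size 6+10+6=22, value 24+19+26=69
- paper.pdf+demo.mov+dataset.csv: size 6+8+6=20, value 24+18+26=68
- sim.zip+dataset.csv: size 15+6=21, value 27+26=53
- paper.pdf+sim.zip: size 6+15=21, value 24+27=51
- paper.pdf+dataset.csv: size 6+6=12, value 24+26=50
Best: 69 pts.

69 pts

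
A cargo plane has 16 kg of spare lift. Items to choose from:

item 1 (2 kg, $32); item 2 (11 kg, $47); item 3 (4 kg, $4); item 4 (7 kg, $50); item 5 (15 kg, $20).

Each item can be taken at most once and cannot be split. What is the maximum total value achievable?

Check high-value combinations within 16 kg:
- item 1+item 3+item 4: weight 2+4+7=13, value 32+4+50=86
- item 1+item 4: weight 2+7=9, value 32+50=82
- item 1+item 2: weight 2+11=13, value 32+47=79
Best: $86.

$86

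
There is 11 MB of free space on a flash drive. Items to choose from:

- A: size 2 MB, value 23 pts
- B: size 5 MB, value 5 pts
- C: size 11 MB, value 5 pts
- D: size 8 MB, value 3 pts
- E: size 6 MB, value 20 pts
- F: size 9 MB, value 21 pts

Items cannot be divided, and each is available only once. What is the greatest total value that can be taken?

Check high-value combinations within 11 MB:
- A+F: size 2+9=11, value 23+21=44
- A+E: size 2+6=8, value 23+20=43
- A+B: size 2+5=7, value 23+5=28
- A+D: size 2+8=10, value 23+3=26
Best: 44 pts.

44 pts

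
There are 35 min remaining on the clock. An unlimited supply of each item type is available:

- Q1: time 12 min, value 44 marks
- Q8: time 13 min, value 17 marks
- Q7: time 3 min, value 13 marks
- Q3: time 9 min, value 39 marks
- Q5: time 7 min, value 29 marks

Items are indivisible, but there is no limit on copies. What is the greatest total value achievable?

149 marks

Best value-per-unit is Q7 at 13/3; filling with it alone gives 11×13 = 143.
Optimal mix: 7×Q7 + 2×Q5 → time 35, value 149.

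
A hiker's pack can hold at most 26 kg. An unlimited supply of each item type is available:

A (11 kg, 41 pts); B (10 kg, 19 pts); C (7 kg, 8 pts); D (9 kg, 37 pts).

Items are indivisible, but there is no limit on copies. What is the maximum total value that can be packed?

82 pts

Best value-per-unit is D at 37/9; filling with it alone gives 2×37 = 74.
Optimal mix: 2×A → weight 22, value 82.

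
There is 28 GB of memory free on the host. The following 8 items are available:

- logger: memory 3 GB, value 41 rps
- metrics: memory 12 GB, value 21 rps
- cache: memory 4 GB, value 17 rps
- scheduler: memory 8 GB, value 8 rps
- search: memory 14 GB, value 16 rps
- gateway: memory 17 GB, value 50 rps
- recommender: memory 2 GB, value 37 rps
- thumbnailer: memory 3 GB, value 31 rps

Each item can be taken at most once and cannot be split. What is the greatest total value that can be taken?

159 rps

Check high-value combinations within 28 GB:
- logger+gateway+recommender+thumbnailer: memory 3+17+2+3=25, value 41+50+37+31=159
- logger+metrics+cache+recommender+thumbnailer: memory 3+12+4+2+3=24, value 41+21+17+37+31=147
- logger+cache+gateway+recommender: memory 3+4+17+2=26, value 41+17+50+37=145
Best: 159 rps.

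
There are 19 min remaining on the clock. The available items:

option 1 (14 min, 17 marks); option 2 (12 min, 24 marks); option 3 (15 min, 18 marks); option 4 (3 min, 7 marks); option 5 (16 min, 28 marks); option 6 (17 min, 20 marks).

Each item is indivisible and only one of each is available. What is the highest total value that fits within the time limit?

35 marks

This is a 0/1 knapsack; check combinations near the capacity.
- option 4+option 5: time 3+16=19, value 7+28=35
- option 2+option 4: time 12+3=15, value 24+7=31
- option 5: time 16, value 28
- option 3+option 4: time 15+3=18, value 18+7=25
Best: 35 marks.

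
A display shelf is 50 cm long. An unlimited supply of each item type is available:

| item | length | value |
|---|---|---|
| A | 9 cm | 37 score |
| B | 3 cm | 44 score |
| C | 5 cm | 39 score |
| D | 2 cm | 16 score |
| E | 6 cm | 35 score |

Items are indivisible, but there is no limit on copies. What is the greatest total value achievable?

720 score

Best value-per-unit is B at 44/3; filling with it alone gives 16×44 = 704.
Optimal mix: 16×B + 1×D → length 50, value 720.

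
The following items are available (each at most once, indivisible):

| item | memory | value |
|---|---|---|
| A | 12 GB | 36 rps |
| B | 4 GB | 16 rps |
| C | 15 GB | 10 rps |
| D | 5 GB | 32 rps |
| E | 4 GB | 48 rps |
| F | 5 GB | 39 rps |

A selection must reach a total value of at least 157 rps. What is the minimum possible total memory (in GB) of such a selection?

30

Subsets with value ≥ 157, sorted by total memory:
- A+B+D+E+F: memory 30, value 171
- A+C+D+E+F: memory 41, value 165
- A+B+C+D+E+F: memory 45, value 181
Minimum memory: 30 GB.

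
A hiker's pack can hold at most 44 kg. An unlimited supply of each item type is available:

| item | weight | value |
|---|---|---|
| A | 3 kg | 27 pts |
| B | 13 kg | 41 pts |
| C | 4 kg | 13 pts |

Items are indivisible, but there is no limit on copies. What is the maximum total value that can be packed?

378 pts

Best value-per-unit is A at 27/3, and filling with it alone uses weight 14×3=42. No mix of the others beats 14×27 = 378.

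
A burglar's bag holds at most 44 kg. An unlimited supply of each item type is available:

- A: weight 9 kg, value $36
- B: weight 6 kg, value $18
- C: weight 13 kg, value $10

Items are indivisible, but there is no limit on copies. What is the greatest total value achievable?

$162

Best value-per-unit is A at 36/9; filling with it alone gives 4×36 = 144.
Optimal mix: 4×A + 1×B → weight 42, value 162.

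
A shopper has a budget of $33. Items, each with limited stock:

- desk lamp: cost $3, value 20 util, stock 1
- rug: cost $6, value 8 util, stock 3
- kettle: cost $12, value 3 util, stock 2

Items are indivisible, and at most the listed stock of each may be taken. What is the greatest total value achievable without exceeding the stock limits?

Top feasible selections:
- 1×desk lamp + 3×rug + 1×kettle: cost 33, value 47
- 1×desk lamp + 3×rug: cost 21, value 44
- 1×desk lamp + 2×rug + 1×kettle: cost 27, value 39
- 1×desk lamp + 2×rug: cost 15, value 36
Best: 47 util.

47 util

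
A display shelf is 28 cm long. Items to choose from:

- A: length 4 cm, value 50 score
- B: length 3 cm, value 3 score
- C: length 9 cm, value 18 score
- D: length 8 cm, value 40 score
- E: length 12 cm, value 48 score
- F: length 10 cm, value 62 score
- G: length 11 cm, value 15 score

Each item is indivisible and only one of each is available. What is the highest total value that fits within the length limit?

160 score

Check high-value combinations within 28 cm:
- A+E+F: length 4+12+10=26, value 50+48+62=160
- A+B+D+F: length 4+3+8+10=25, value 50+3+40+62=155
- A+D+F: length 4+8+10=22, value 50+40+62=152
- A+B+D+E: length 4+3+8+12=27, value 50+3+40+48=141
- A+D+E: length 4+8+12=24, value 50+40+48=138
Best: 160 score.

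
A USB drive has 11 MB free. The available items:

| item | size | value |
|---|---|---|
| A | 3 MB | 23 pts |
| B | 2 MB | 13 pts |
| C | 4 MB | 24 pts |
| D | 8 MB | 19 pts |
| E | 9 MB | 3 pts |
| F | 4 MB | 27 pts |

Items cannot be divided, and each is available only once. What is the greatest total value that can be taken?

74 pts

Check high-value combinations within 11 MB:
- A+C+F: size 3+4+4=11, value 23+24+27=74
- B+C+F: size 2+4+4=10, value 13+24+27=64
- A+B+F: size 3+2+4=9, value 23+13+27=63
- A+B+C: size 3+2+4=9, value 23+13+24=60
Best: 74 pts.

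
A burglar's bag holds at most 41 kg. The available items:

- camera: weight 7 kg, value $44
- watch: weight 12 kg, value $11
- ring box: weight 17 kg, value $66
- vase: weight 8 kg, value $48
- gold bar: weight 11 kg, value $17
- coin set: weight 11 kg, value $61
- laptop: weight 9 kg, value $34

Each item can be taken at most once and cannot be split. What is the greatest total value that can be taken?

Check high-value combinations within 41 kg:
- camera+ring box+vase+laptop: weight 7+17+8+9=41, value 44+66+48+34=192
- camera+vase+coin set+laptop: weight 7+8+11+9=35, value 44+48+61+34=187
- ring box+vase+coin set: weight 17+8+11=36, value 66+48+61=175
- camera+ring box+coin set: weight 7+17+11=35, value 44+66+61=171
Best: $192.

$192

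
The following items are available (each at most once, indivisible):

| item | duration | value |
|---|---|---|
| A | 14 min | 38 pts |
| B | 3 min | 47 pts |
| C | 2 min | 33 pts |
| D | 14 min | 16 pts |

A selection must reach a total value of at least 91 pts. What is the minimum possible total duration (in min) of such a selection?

Subsets with value ≥ 91, sorted by total duration:
- A+B+C: duration 19, value 118
- B+C+D: duration 19, value 96
- A+B+D: duration 31, value 101
- A+B+C+D: duration 33, value 134
Minimum duration: 19 min.

19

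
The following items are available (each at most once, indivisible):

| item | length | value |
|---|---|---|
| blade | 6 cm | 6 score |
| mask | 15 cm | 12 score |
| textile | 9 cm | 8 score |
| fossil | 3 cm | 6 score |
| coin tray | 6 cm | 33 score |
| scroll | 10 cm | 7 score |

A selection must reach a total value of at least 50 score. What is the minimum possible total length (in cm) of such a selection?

24

Subsets with value ≥ 50, sorted by total length:
- blade+textile+fossil+coin tray: length 24, value 53
- mask+fossil+coin tray: length 24, value 51
Minimum length: 24 cm.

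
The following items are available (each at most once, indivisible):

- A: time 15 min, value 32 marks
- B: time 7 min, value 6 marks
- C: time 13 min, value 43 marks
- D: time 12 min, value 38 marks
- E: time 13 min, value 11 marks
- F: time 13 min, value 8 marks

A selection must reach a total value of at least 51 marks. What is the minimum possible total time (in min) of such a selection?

Subsets with value ≥ 51, sorted by total time:
- C+D: time 25, value 81
- C+E: time 26, value 54
- C+F: time 26, value 51
Minimum time: 25 min.

25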